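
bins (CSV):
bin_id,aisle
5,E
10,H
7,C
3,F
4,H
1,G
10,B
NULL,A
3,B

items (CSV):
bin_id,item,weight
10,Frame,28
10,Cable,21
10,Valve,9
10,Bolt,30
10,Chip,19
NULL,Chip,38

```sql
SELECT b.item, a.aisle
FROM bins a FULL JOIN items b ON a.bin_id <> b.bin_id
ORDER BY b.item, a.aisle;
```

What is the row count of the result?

FULL OUTER JOIN keeps every row from both sides; unmatched rows get NULL for the other side's columns.
Matching on a.bin_id <> b.bin_id. A NULL in a compared column never satisfies the condition.
Matched pairs: 30; unmatched a rows kept: 3; unmatched b rows kept: 1.
Total: 30 matched + 4 padded = 34 rows.

34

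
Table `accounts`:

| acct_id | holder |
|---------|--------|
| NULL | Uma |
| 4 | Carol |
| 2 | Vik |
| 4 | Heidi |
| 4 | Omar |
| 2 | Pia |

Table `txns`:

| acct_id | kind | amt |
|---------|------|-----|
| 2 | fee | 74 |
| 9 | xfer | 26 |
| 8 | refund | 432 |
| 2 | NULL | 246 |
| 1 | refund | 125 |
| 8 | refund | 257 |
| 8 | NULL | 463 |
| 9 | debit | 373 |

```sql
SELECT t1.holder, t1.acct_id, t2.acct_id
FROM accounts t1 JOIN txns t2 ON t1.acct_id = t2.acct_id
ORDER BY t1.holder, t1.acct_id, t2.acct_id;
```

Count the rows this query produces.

4

INNER JOIN keeps only pairs where the ON condition holds.
Matching on t1.acct_id = t2.acct_id. A NULL in a compared column never satisfies the condition.
- t1 row (acct_id=NULL): no match → dropped.
- t1 row (acct_id=4): no match → dropped.
- t1 row (acct_id=2): matches 2 t2 row(s) → 2 output row(s).
- t1 row (acct_id=4): no match → dropped.
- t1 row (acct_id=4): no match → dropped.
- t1 row (acct_id=2): matches 2 t2 row(s) → 2 output row(s).
Total: 4 rows.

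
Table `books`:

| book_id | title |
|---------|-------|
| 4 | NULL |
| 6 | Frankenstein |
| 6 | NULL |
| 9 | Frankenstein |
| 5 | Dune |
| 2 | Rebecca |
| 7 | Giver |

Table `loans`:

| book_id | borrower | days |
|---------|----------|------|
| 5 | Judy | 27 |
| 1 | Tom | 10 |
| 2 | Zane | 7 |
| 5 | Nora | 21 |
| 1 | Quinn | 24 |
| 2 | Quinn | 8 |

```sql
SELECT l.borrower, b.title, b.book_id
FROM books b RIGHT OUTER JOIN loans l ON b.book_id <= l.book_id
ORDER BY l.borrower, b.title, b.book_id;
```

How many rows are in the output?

10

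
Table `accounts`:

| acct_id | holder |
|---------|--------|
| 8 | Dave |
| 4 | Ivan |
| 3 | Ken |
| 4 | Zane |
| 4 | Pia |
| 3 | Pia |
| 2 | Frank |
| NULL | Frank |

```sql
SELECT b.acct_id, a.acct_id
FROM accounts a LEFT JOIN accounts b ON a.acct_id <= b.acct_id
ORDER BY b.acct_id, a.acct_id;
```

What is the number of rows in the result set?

LEFT JOIN keeps every row from `accounts a`; unmatched rows get NULL for `accounts b`'s columns.
Matching on a.acct_id <= b.acct_id. A NULL in a compared column never satisfies the condition.
Matched pairs: 32; unmatched a rows kept: 1.
Total: 32 matched + 1 padded = 33 rows.

33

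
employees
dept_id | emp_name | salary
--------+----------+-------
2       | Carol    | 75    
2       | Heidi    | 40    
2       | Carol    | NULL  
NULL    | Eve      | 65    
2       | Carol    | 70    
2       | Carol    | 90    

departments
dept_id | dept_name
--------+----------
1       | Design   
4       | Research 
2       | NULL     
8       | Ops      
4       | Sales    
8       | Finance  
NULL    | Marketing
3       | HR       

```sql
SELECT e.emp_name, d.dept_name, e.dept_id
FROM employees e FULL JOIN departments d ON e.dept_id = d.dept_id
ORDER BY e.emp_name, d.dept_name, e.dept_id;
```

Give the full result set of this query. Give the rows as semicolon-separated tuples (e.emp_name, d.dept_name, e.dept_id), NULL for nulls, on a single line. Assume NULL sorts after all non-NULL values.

FULL OUTER JOIN keeps every row from both sides; unmatched rows get NULL for the other side's columns.
Matching on e.dept_id = d.dept_id. A NULL in a compared column never satisfies the condition.
- dept_id=2: 1 matching d row(s), so 1 row(s) emitted.
- dept_id=2: 1 matching d row(s), so 1 row(s) emitted.
- dept_id=2: 1 matching d row(s), so 1 row(s) emitted.
- dept_id=NULL: no d row matches, row kept with d columns NULL.
- dept_id=2: 1 matching d row(s), so 1 row(s) emitted.
- dept_id=2: 1 matching d row(s), so 1 row(s) emitted.
- 7 d row(s) had no e match → kept, e columns NULL.

(Carol, NULL, 2); (Carol, NULL, 2); (Carol, NULL, 2); (Carol, NULL, 2); (Eve, NULL, NULL); (Heidi, NULL, 2); (NULL, Design, NULL); (NULL, Finance, NULL); (NULL, HR, NULL); (NULL, Marketing, NULL); (NULL, Ops, NULL); (NULL, Research, NULL); (NULL, Sales, NULL)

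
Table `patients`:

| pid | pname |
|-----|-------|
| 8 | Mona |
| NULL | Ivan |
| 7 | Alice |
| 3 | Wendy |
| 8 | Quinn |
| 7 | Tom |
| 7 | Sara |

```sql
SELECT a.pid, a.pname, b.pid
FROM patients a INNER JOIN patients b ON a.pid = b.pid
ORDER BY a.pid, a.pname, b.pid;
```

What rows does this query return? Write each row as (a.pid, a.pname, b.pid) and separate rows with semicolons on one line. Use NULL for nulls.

(3, Wendy, 3); (7, Alice, 7); (7, Alice, 7); (7, Alice, 7); (7, Sara, 7); (7, Sara, 7); (7, Sara, 7); (7, Tom, 7); (7, Tom, 7); (7, Tom, 7); (8, Mona, 8); (8, Mona, 8); (8, Quinn, 8); (8, Quinn, 8)

INNER JOIN keeps only pairs where the ON condition holds.
Matching on a.pid = b.pid. A NULL in a compared column never satisfies the condition.
Matched pairs: 14.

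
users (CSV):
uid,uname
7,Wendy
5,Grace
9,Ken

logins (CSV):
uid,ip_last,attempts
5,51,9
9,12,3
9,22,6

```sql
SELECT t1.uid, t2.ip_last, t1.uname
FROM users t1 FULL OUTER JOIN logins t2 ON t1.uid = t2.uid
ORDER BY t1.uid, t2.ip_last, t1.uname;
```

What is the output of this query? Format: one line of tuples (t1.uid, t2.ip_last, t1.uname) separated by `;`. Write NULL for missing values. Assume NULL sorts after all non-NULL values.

FULL OUTER JOIN keeps every row from both sides; unmatched rows get NULL for the other side's columns.
Matching on t1.uid = t2.uid.
- t1 (uid=7) has no partner → padded with NULL.
- t1 (uid=5) pairs with 1 row(s) of t2.
- t1 (uid=9) pairs with 2 row(s) of t2.
After projecting and ordering:
t1.uid | t2.ip_last | t1.uname
5 | 51 | Grace
7 | NULL | Wendy
9 | 12 | Ken
9 | 22 | Ken

(5, 51, Grace); (7, NULL, Wendy); (9, 12, Ken); (9, 22, Ken)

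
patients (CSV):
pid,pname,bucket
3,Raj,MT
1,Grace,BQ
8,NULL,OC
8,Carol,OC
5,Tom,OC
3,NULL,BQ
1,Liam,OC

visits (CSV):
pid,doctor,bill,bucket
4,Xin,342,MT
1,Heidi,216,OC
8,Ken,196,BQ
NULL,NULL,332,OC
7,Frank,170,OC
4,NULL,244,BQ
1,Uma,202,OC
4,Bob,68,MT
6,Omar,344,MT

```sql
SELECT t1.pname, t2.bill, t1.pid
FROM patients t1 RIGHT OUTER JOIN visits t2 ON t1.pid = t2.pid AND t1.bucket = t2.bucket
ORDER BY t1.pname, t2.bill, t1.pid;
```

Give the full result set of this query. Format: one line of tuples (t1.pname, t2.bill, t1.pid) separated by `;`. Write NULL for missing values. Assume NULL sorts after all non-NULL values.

(Liam, 202, 1); (Liam, 216, 1); (NULL, 68, NULL); (NULL, 170, NULL); (NULL, 196, NULL); (NULL, 244, NULL); (NULL, 332, NULL); (NULL, 342, NULL); (NULL, 344, NULL)

RIGHT JOIN keeps every row from `visits`; unmatched rows get NULL for `patients`'s columns.
Matching on t1.pid = t2.pid AND t1.bucket = t2.bucket. A NULL in a compared column never satisfies the condition.
Matched pairs: 2; unmatched t2 rows kept: 7.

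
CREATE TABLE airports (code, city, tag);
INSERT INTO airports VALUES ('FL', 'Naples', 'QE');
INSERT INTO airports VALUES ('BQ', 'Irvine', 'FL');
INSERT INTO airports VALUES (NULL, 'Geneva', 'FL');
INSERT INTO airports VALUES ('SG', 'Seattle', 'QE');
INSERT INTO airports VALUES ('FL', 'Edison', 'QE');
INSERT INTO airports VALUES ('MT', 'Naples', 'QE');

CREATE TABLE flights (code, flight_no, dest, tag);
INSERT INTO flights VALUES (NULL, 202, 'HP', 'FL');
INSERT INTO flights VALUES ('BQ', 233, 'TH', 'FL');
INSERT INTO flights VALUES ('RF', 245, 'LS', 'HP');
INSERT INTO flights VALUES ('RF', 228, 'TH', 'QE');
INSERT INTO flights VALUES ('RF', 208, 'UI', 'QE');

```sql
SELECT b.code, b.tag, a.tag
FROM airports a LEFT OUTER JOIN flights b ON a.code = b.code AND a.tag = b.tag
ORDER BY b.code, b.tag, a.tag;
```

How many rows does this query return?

6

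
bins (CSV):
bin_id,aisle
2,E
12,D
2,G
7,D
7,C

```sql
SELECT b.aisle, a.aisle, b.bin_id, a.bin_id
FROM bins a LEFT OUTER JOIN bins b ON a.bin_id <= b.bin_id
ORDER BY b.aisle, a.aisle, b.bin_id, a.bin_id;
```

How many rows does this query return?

17

LEFT JOIN keeps every row from `bins a`; unmatched rows get NULL for `bins b`'s columns.
Matching on a.bin_id <= b.bin_id.
- a (bin_id=2) pairs with 5 row(s) of b.
- a (bin_id=12) pairs with 1 row(s) of b.
- a (bin_id=2) pairs with 5 row(s) of b.
- a (bin_id=7) pairs with 3 row(s) of b.
- a (bin_id=7) pairs with 3 row(s) of b.
Total: 17 rows.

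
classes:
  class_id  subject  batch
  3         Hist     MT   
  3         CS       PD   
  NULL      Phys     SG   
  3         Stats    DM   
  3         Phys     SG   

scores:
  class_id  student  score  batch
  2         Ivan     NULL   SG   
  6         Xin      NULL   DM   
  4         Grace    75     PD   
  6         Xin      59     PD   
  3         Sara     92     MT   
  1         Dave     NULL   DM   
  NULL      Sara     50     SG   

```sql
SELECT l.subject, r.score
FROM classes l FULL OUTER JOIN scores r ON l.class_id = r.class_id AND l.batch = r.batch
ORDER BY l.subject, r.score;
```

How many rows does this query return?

11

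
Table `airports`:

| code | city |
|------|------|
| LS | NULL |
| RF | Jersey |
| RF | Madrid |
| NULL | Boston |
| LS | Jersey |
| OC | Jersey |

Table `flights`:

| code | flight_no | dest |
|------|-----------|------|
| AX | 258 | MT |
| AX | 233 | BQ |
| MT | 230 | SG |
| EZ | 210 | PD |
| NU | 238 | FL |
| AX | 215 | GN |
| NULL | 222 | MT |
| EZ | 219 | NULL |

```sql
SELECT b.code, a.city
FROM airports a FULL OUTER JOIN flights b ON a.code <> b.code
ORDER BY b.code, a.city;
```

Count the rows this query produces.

FULL OUTER JOIN keeps every row from both sides; unmatched rows get NULL for the other side's columns.
Matching on a.code <> b.code. A NULL in a compared column never satisfies the condition.
- a row (code=LS): matches 7 b row(s) → 7 output row(s).
- a row (code=RF): matches 7 b row(s) → 7 output row(s).
- a row (code=RF): matches 7 b row(s) → 7 output row(s).
- a row (code=NULL): no match → kept, b columns NULL.
- a row (code=LS): matches 7 b row(s) → 7 output row(s).
- a row (code=OC): matches 7 b row(s) → 7 output row(s).
- 1 row(s) from b found no a partner → padded with NULL.
Total: 35 matched + 2 padded = 37 rows.

37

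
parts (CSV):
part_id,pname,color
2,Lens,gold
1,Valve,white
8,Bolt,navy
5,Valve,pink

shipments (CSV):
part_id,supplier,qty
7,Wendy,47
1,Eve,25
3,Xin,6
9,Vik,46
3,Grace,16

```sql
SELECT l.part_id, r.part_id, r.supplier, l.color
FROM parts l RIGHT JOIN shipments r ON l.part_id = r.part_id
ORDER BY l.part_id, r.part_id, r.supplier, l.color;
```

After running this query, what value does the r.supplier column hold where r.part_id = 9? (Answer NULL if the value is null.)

RIGHT JOIN keeps every row from `shipments`; unmatched rows get NULL for `parts`'s columns.
Matching on l.part_id = r.part_id.
- l[0] part_id=2 → no match.
- l[1] part_id=1 → 1 match(es) in r → 1 row(s).
- l[2] part_id=8 → no match.
- l[3] part_id=5 → no match.
- 4 r row(s) had no l match → kept, l columns NULL.

Vik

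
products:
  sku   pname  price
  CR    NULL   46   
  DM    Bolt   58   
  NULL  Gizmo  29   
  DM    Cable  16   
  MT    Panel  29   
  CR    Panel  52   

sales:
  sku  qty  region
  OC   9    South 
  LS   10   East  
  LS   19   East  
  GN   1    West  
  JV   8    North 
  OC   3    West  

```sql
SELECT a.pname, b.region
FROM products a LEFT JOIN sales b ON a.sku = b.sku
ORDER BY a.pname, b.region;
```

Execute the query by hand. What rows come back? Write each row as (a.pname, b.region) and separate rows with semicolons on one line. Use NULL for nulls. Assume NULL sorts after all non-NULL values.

(Bolt, NULL); (Cable, NULL); (Gizmo, NULL); (Panel, NULL); (Panel, NULL); (NULL, NULL)

LEFT JOIN keeps every row from `products`; unmatched rows get NULL for `sales`'s columns.
Matching on a.sku = b.sku. A NULL in a compared column never satisfies the condition.
- a (sku=CR) has no partner → padded with NULL.
- a (sku=DM) has no partner → padded with NULL.
- a (sku=NULL) has no partner → padded with NULL.
- a (sku=DM) has no partner → padded with NULL.
- a (sku=MT) has no partner → padded with NULL.
- a (sku=CR) has no partner → padded with NULL.
After projecting and ordering:
a.pname | b.region
Bolt | NULL
Cable | NULL
Gizmo | NULL
Panel | NULL
Panel | NULL
NULL | NULL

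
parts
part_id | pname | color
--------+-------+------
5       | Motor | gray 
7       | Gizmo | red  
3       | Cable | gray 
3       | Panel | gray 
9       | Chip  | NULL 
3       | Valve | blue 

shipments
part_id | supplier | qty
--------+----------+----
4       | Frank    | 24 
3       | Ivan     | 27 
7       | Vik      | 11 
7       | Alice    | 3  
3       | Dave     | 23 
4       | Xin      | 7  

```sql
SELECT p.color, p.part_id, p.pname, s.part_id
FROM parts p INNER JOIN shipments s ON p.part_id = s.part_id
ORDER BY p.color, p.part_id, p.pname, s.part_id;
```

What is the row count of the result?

8

INNER JOIN keeps only pairs where the ON condition holds.
Matching on p.part_id = s.part_id.
- part_id=5: no matching s row, dropped.
- part_id=7: 2 matching s row(s), so 2 row(s) emitted.
- part_id=3: 2 matching s row(s), so 2 row(s) emitted.
- part_id=3: 2 matching s row(s), so 2 row(s) emitted.
- part_id=9: no matching s row, dropped.
- part_id=3: 2 matching s row(s), so 2 row(s) emitted.
Total: 8 rows.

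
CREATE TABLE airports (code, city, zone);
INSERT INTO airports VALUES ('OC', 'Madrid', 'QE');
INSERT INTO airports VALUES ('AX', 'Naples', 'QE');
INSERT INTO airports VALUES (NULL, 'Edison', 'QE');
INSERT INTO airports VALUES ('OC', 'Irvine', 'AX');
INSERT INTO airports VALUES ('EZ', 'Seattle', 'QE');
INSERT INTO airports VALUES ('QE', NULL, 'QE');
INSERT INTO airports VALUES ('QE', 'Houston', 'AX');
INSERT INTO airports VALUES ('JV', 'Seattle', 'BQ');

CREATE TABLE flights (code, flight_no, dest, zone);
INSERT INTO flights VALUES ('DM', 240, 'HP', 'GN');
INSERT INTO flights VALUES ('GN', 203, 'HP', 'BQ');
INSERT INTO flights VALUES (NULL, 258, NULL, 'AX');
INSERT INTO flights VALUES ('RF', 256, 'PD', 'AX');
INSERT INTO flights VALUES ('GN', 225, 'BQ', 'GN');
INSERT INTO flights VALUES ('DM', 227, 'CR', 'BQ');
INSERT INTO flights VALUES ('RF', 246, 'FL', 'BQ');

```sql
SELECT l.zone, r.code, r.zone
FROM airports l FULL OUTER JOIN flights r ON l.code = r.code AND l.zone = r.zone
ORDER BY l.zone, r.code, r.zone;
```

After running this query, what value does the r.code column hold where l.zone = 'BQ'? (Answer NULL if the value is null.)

NULL

FULL OUTER JOIN keeps every row from both sides; unmatched rows get NULL for the other side's columns.
Matching on l.code = r.code AND l.zone = r.zone. A NULL in a compared column never satisfies the condition.
- code=OC, zone=QE: no r row matches, row kept with r columns NULL.
- code=AX, zone=QE: no r row matches, row kept with r columns NULL.
- code=NULL, zone=QE: no r row matches, row kept with r columns NULL.
- code=OC, zone=AX: no r row matches, row kept with r columns NULL.
- code=EZ, zone=QE: no r row matches, row kept with r columns NULL.
- code=QE, zone=QE: no r row matches, row kept with r columns NULL.
- code=QE, zone=AX: no r row matches, row kept with r columns NULL.
- code=JV, zone=BQ: no r row matches, row kept with r columns NULL.
- plus 7 unmatched r row(s), each kept with NULL l columns.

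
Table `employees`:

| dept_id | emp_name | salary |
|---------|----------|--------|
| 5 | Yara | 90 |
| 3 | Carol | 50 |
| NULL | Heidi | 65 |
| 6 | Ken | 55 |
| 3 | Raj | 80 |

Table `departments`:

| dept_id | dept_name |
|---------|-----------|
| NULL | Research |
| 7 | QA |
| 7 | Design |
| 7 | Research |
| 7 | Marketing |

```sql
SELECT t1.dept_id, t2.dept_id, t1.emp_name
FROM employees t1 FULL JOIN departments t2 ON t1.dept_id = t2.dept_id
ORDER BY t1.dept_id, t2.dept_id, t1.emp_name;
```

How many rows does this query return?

FULL OUTER JOIN keeps every row from both sides; unmatched rows get NULL for the other side's columns.
Matching on t1.dept_id = t2.dept_id. A NULL in a compared column never satisfies the condition.
- t1 row (dept_id=5): no match → kept, t2 columns NULL.
- t1 row (dept_id=3): no match → kept, t2 columns NULL.
- t1 row (dept_id=NULL): no match → kept, t2 columns NULL.
- t1 row (dept_id=6): no match → kept, t2 columns NULL.
- t1 row (dept_id=3): no match → kept, t2 columns NULL.
- 5 t2 row(s) had no t1 match → kept, t1 columns NULL.
Total: 0 matched + 10 padded = 10 rows.

10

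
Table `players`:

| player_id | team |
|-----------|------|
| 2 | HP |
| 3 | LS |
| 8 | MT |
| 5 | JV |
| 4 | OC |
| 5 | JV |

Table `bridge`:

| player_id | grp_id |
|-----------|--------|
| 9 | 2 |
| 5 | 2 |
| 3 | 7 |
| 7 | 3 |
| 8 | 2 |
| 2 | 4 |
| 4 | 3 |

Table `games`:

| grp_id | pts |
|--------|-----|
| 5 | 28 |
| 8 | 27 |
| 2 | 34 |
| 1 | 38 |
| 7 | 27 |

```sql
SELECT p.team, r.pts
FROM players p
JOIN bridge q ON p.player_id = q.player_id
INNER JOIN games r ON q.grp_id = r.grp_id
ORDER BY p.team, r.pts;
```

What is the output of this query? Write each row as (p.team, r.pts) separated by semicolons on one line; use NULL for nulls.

(JV, 34); (JV, 34); (LS, 27); (MT, 34)

Step 1 — p INNER JOIN q on player_id → 6 row(s).
Then INNER JOIN `games r` on grp_id: keep only rows whose q.grp_id appears in r.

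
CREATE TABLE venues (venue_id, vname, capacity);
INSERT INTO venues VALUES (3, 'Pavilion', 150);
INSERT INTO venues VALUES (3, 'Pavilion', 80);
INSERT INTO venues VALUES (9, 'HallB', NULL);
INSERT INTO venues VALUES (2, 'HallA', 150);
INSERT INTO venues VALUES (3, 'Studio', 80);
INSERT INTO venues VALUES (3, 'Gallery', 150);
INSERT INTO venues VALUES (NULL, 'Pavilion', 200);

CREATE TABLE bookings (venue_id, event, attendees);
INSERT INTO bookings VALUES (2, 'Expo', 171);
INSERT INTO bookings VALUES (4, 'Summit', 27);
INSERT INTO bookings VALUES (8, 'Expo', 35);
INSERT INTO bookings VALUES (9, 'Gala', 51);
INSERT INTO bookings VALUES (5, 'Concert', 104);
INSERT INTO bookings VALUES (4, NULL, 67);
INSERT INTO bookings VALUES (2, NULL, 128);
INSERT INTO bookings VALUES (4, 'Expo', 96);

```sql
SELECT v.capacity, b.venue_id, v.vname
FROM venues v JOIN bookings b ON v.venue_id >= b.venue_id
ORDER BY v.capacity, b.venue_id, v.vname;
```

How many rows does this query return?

18

INNER JOIN keeps only pairs where the ON condition holds.
Matching on v.venue_id >= b.venue_id. A NULL in a compared column never satisfies the condition.
- v (venue_id=3) pairs with 2 row(s) of b.
- v (venue_id=3) pairs with 2 row(s) of b.
- v (venue_id=9) pairs with 8 row(s) of b.
- v (venue_id=2) pairs with 2 row(s) of b.
- v (venue_id=3) pairs with 2 row(s) of b.
- v (venue_id=3) pairs with 2 row(s) of b.
- v (venue_id=NULL) has no partner → excluded.
Total: 18 rows.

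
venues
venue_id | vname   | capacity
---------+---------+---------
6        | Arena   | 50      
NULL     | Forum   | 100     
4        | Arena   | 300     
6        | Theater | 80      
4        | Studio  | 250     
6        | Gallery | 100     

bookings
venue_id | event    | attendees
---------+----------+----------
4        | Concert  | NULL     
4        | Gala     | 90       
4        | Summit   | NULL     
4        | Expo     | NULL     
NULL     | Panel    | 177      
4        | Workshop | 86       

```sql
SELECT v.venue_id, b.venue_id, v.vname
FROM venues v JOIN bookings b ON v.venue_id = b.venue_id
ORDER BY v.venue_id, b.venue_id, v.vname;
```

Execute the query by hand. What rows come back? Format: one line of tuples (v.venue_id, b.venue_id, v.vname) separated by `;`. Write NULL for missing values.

(4, 4, Arena); (4, 4, Arena); (4, 4, Arena); (4, 4, Arena); (4, 4, Arena); (4, 4, Studio); (4, 4, Studio); (4, 4, Studio); (4, 4, Studio); (4, 4, Studio)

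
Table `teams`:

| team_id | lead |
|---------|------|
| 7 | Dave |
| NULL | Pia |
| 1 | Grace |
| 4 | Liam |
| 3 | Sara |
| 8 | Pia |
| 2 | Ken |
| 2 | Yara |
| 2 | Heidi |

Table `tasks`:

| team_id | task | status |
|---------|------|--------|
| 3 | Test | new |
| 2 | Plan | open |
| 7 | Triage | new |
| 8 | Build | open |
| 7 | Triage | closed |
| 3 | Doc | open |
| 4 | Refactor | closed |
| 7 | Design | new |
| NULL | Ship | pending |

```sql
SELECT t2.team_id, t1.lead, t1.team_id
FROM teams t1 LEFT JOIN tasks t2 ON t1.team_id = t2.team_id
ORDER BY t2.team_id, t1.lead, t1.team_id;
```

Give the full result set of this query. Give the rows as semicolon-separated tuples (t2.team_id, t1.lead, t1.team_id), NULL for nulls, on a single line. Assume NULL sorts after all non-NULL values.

(2, Heidi, 2); (2, Ken, 2); (2, Yara, 2); (3, Sara, 3); (3, Sara, 3); (4, Liam, 4); (7, Dave, 7); (7, Dave, 7); (7, Dave, 7); (8, Pia, 8); (NULL, Grace, 1); (NULL, Pia, NULL)

LEFT JOIN keeps every row from `teams`; unmatched rows get NULL for `tasks`'s columns.
Matching on t1.team_id = t2.team_id. A NULL in a compared column never satisfies the condition.
- t1 row (team_id=7): matches 3 t2 row(s) → 3 output row(s).
- t1 row (team_id=NULL): no match → kept, t2 columns NULL.
- t1 row (team_id=1): no match → kept, t2 columns NULL.
- t1 row (team_id=4): matches 1 t2 row(s) → 1 output row(s).
- t1 row (team_id=3): matches 2 t2 row(s) → 2 output row(s).
- t1 row (team_id=8): matches 1 t2 row(s) → 1 output row(s).
- t1 row (team_id=2): matches 1 t2 row(s) → 1 output row(s).
- t1 row (team_id=2): matches 1 t2 row(s) → 1 output row(s).
- t1 row (team_id=2): matches 1 t2 row(s) → 1 output row(s).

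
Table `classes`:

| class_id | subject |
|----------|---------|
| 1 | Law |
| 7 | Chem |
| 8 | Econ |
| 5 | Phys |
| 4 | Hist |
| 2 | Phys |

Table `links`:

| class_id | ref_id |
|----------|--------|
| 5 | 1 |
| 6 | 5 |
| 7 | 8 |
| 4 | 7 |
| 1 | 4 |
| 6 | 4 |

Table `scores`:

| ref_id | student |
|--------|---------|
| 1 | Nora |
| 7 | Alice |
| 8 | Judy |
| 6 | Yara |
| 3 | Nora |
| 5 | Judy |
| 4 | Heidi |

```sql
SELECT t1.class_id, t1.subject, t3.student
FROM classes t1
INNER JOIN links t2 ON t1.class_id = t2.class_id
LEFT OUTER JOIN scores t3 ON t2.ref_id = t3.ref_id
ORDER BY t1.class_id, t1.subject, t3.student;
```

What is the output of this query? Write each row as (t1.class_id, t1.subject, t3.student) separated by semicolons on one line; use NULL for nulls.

(1, Law, Heidi); (4, Hist, Alice); (5, Phys, Nora); (7, Chem, Judy)

Joins associate left-to-right: classes INNER JOIN links on class_id gives 4 intermediate row(s).
Then LEFT JOIN `scores t3` on ref_id: each of those 4 rows is kept; rows whose t2.ref_id has no match in t3 get NULL for t3's columns.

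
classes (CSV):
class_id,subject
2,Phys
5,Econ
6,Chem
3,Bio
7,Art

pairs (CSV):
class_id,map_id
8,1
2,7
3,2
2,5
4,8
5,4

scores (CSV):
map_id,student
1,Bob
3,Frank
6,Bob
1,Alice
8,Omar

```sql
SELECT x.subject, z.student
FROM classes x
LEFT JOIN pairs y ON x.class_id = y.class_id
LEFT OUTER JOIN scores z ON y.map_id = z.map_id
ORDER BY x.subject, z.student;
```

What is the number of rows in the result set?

6

Joins associate left-to-right: classes LEFT JOIN pairs on class_id gives 6 intermediate row(s).
Then LEFT JOIN `scores z` on map_id: each of those 6 rows is kept; rows whose y.map_id has no match in z get NULL for z's columns.
Result: 6 row(s).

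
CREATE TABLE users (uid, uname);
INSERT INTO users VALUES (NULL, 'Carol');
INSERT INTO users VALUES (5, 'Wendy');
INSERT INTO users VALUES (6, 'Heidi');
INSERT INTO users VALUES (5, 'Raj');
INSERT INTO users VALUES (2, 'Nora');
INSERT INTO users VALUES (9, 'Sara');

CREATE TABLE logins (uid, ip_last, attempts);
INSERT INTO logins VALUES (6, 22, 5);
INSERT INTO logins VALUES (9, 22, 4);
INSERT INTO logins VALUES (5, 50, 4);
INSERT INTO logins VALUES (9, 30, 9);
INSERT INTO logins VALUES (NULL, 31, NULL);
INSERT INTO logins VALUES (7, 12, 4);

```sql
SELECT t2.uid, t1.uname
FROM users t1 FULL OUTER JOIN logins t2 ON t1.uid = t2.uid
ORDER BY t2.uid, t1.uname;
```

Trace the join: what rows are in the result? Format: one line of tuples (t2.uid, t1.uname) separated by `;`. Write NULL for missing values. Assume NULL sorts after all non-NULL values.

FULL OUTER JOIN keeps every row from both sides; unmatched rows get NULL for the other side's columns.
Matching on t1.uid = t2.uid. A NULL in a compared column never satisfies the condition.
Matched pairs: 5; unmatched t1 rows kept: 2; unmatched t2 rows kept: 2.

(5, Raj); (5, Wendy); (6, Heidi); (7, NULL); (9, Sara); (9, Sara); (NULL, Carol); (NULL, Nora); (NULL, NULL)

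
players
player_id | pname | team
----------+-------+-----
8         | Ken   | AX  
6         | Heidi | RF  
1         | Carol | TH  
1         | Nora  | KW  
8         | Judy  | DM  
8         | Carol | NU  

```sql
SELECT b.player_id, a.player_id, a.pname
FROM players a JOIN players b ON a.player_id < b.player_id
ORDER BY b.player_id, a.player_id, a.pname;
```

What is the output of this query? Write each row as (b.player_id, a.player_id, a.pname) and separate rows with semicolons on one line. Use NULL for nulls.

INNER JOIN keeps only pairs where the ON condition holds.
Matching on a.player_id < b.player_id.
Matched pairs: 11.

(6, 1, Carol); (6, 1, Nora); (8, 1, Carol); (8, 1, Carol); (8, 1, Carol); (8, 1, Nora); (8, 1, Nora); (8, 1, Nora); (8, 6, Heidi); (8, 6, Heidi); (8, 6, Heidi)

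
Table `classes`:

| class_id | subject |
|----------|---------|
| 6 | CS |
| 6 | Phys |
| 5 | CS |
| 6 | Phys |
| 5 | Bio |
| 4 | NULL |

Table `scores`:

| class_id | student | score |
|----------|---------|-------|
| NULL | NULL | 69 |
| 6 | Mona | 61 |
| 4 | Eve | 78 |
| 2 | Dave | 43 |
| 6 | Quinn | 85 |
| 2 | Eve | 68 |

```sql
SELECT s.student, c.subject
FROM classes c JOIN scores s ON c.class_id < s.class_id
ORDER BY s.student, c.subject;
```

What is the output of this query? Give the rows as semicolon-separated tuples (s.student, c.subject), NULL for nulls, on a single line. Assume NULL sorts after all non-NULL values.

(Mona, Bio); (Mona, CS); (Mona, NULL); (Quinn, Bio); (Quinn, CS); (Quinn, NULL)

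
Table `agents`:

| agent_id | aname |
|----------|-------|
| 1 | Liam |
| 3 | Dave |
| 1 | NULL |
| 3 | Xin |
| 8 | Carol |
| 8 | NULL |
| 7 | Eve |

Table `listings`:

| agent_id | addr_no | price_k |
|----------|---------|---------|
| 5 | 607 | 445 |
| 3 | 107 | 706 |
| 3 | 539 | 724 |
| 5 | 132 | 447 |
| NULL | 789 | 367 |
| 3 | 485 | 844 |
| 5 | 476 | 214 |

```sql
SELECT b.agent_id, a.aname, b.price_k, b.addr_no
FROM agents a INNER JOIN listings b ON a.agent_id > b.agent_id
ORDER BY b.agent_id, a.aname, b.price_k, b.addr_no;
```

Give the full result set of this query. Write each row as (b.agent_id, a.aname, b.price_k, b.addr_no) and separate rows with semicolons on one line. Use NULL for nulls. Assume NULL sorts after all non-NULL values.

INNER JOIN keeps only pairs where the ON condition holds.
Matching on a.agent_id > b.agent_id. A NULL in a compared column never satisfies the condition.
Matched pairs: 18.

(3, Carol, 706, 107); (3, Carol, 724, 539); (3, Carol, 844, 485); (3, Eve, 706, 107); (3, Eve, 724, 539); (3, Eve, 844, 485); (3, NULL, 706, 107); (3, NULL, 724, 539); (3, NULL, 844, 485); (5, Carol, 214, 476); (5, Carol, 445, 607); (5, Carol, 447, 132); (5, Eve, 214, 476); (5, Eve, 445, 607); (5, Eve, 447, 132); (5, NULL, 214, 476); (5, NULL, 445, 607); (5, NULL, 447, 132)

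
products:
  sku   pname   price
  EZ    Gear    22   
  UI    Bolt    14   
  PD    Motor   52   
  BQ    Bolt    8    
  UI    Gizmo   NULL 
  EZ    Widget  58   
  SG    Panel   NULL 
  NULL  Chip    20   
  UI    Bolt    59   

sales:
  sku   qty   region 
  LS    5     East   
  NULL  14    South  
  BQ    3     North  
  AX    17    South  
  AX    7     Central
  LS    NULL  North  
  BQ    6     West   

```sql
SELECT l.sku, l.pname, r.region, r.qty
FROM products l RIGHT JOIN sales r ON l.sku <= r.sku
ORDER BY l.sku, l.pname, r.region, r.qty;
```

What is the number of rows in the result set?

RIGHT JOIN keeps every row from `sales`; unmatched rows get NULL for `products`'s columns.
Matching on l.sku <= r.sku. A NULL in a compared column never satisfies the condition.
- sku=EZ: 2 matching r row(s), so 2 row(s) emitted.
- sku=UI: no matching r row.
- sku=PD: no matching r row.
- sku=BQ: 4 matching r row(s), so 4 row(s) emitted.
- sku=UI: no matching r row.
- sku=EZ: 2 matching r row(s), so 2 row(s) emitted.
- sku=SG: no matching r row.
- sku=NULL: no matching r row.
- sku=UI: no matching r row.
- 3 r row(s) had no l match → kept, l columns NULL.
Total: 8 matched + 3 padded = 11 rows.

11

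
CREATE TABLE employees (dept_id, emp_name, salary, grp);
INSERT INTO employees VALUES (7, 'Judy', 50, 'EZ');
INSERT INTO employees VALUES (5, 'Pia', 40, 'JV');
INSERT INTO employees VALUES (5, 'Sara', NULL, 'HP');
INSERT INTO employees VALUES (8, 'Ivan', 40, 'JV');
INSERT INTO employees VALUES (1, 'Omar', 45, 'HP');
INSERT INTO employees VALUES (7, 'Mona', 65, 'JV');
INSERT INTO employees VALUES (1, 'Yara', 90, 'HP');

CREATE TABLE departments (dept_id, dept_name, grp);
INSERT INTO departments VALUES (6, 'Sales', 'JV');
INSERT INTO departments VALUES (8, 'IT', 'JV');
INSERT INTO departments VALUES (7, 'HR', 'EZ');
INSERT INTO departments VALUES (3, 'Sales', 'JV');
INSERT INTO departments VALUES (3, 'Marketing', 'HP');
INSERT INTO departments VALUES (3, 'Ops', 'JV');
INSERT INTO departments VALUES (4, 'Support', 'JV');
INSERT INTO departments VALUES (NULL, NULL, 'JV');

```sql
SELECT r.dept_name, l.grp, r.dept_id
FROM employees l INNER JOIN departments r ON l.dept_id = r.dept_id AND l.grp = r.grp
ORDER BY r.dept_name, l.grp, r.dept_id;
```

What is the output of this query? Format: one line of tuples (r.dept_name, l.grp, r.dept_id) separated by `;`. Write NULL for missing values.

INNER JOIN keeps only pairs where the ON condition holds.
Matching on l.dept_id = r.dept_id AND l.grp = r.grp. A NULL in a compared column never satisfies the condition.
Matched pairs: 2.

(HR, EZ, 7); (IT, JV, 8)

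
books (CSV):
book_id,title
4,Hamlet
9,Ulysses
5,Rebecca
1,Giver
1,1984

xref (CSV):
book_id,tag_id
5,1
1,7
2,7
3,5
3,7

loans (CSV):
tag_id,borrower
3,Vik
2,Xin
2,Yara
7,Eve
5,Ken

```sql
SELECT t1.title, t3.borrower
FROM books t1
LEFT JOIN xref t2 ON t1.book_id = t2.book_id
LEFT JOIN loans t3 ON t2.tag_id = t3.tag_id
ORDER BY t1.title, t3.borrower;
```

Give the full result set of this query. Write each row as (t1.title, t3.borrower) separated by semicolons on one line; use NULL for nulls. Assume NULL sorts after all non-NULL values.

(1984, Eve); (Giver, Eve); (Hamlet, NULL); (Rebecca, NULL); (Ulysses, NULL)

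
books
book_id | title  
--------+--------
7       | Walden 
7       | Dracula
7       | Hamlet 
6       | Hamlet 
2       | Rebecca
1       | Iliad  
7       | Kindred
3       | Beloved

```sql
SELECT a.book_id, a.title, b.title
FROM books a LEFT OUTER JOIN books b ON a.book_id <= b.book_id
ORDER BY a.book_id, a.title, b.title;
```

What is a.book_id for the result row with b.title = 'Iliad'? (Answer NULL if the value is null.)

LEFT JOIN keeps every row from `books a`; unmatched rows get NULL for `books b`'s columns.
Matching on a.book_id <= b.book_id.
- book_id=7: 4 matching b row(s), so 4 row(s) emitted.
- book_id=7: 4 matching b row(s), so 4 row(s) emitted.
- book_id=7: 4 matching b row(s), so 4 row(s) emitted.
- book_id=6: 5 matching b row(s), so 5 row(s) emitted.
- book_id=2: 7 matching b row(s), so 7 row(s) emitted.
- book_id=1: 8 matching b row(s), so 8 row(s) emitted.
- book_id=7: 4 matching b row(s), so 4 row(s) emitted.
- book_id=3: 6 matching b row(s), so 6 row(s) emitted.

1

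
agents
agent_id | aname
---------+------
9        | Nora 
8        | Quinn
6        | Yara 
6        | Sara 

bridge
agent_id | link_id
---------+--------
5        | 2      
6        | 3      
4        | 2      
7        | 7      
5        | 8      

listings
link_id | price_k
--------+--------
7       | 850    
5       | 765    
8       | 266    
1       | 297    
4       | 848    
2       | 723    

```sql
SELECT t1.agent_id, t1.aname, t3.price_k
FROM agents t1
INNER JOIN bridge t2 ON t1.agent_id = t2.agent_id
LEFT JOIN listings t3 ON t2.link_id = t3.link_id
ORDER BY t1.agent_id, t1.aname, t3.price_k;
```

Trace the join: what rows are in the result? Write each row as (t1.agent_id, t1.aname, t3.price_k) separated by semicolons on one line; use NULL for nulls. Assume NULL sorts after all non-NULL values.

(6, Sara, NULL); (6, Yara, NULL)

Joins associate left-to-right: agents INNER JOIN bridge on agent_id gives 2 intermediate row(s).
Then LEFT JOIN `listings t3` on link_id: each of those 2 rows is kept; rows whose t2.link_id has no match in t3 get NULL for t3's columns.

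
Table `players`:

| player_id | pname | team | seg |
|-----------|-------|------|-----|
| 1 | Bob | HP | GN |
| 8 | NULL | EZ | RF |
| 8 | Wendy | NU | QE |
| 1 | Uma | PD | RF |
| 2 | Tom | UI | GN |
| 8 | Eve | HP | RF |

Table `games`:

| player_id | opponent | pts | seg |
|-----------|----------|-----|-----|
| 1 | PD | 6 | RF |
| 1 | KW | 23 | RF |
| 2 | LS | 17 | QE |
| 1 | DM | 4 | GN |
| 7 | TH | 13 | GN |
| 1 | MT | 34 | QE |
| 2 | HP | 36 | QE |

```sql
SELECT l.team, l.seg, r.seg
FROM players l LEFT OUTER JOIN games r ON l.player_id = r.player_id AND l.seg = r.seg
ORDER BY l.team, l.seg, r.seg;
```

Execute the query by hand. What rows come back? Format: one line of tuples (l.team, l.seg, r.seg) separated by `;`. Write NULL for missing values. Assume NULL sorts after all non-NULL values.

LEFT JOIN keeps every row from `players`; unmatched rows get NULL for `games`'s columns.
Matching on l.player_id = r.player_id AND l.seg = r.seg.
- player_id=1, seg=GN: 1 matching r row(s), so 1 row(s) emitted.
- player_id=8, seg=RF: no r row matches, row kept with r columns NULL.
- player_id=8, seg=QE: no r row matches, row kept with r columns NULL.
- player_id=1, seg=RF: 2 matching r row(s), so 2 row(s) emitted.
- player_id=2, seg=GN: no r row matches, row kept with r columns NULL.
- player_id=8, seg=RF: no r row matches, row kept with r columns NULL.
After projecting and ordering:
l.team | l.seg | r.seg
EZ | RF | NULL
HP | GN | GN
HP | RF | NULL
NU | QE | NULL
PD | RF | RF
PD | RF | RF
UI | GN | NULL

(EZ, RF, NULL); (HP, GN, GN); (HP, RF, NULL); (NU, QE, NULL); (PD, RF, RF); (PD, RF, RF); (UI, GN, NULL)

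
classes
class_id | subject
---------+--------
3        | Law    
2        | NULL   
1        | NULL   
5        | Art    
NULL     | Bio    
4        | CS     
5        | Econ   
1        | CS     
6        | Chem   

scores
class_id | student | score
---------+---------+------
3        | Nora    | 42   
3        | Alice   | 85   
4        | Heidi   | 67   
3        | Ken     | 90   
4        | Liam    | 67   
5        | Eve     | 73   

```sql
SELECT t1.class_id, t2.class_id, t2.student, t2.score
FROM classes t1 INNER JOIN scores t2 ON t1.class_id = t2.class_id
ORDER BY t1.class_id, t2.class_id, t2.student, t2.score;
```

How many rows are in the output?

INNER JOIN keeps only pairs where the ON condition holds.
Matching on t1.class_id = t2.class_id. A NULL in a compared column never satisfies the condition.
- t1 row (class_id=3): matches 3 t2 row(s) → 3 output row(s).
- t1 row (class_id=2): no match → dropped.
- t1 row (class_id=1): no match → dropped.
- t1 row (class_id=5): matches 1 t2 row(s) → 1 output row(s).
- t1 row (class_id=NULL): no match → dropped.
- t1 row (class_id=4): matches 2 t2 row(s) → 2 output row(s).
- t1 row (class_id=5): matches 1 t2 row(s) → 1 output row(s).
- t1 row (class_id=1): no match → dropped.
- t1 row (class_id=6): no match → dropped.
Total: 7 rows.

7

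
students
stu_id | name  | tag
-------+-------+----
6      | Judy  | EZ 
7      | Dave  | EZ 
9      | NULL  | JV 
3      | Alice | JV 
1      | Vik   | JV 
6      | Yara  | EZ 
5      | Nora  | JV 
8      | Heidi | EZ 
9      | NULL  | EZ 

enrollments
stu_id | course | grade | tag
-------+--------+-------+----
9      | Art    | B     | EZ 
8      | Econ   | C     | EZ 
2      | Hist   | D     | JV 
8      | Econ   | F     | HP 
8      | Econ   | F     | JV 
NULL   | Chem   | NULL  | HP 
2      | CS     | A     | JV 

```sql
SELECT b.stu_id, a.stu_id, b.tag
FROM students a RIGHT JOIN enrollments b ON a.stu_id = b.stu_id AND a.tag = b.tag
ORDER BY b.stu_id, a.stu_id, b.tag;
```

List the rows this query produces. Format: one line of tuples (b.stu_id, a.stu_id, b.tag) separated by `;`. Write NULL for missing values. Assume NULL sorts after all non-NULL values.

(2, NULL, JV); (2, NULL, JV); (8, 8, EZ); (8, NULL, HP); (8, NULL, JV); (9, 9, EZ); (NULL, NULL, HP)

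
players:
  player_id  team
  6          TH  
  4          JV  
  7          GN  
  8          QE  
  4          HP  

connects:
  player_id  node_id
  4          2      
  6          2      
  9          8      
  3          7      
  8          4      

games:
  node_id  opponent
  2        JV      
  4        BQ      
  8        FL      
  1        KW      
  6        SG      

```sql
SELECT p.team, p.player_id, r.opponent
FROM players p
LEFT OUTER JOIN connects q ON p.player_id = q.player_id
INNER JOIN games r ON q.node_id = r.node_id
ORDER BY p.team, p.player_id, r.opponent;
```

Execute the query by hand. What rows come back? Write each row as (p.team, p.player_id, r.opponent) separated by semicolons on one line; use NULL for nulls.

(HP, 4, JV); (JV, 4, JV); (QE, 8, BQ); (TH, 6, JV)

Joins associate left-to-right: players LEFT JOIN connects on player_id gives 5 intermediate row(s).
Then INNER JOIN `games r` on node_id: keep only rows whose q.node_id appears in r.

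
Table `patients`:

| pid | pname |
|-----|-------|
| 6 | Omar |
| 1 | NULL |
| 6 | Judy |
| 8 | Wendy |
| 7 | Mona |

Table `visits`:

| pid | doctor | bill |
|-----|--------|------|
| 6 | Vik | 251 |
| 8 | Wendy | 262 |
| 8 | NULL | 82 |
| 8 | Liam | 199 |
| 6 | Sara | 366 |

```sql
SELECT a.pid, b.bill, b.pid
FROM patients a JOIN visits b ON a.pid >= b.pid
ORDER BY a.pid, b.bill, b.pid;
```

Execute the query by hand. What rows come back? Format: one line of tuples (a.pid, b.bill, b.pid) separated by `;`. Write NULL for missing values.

(6, 251, 6); (6, 251, 6); (6, 366, 6); (6, 366, 6); (7, 251, 6); (7, 366, 6); (8, 82, 8); (8, 199, 8); (8, 251, 6); (8, 262, 8); (8, 366, 6)

INNER JOIN keeps only pairs where the ON condition holds.
Matching on a.pid >= b.pid.
- a (pid=6) pairs with 2 row(s) of b.
- a (pid=1) has no partner → excluded.
- a (pid=6) pairs with 2 row(s) of b.
- a (pid=8) pairs with 5 row(s) of b.
- a (pid=7) pairs with 2 row(s) of b.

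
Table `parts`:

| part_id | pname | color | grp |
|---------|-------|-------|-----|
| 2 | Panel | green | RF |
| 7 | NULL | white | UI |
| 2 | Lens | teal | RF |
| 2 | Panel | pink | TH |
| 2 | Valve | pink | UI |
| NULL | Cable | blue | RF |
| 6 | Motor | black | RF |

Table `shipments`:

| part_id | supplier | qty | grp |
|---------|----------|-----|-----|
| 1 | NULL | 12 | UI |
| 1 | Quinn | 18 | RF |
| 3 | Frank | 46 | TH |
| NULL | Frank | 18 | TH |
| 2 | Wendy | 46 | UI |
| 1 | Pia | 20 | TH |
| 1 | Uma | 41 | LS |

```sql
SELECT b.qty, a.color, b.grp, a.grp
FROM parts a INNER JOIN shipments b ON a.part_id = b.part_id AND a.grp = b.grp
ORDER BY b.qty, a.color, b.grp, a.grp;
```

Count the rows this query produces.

INNER JOIN keeps only pairs where the ON condition holds.
Matching on a.part_id = b.part_id AND a.grp = b.grp. A NULL in a compared column never satisfies the condition.
- a[0] part_id=2, grp=RF → no match; dropped.
- a[1] part_id=7, grp=UI → no match; dropped.
- a[2] part_id=2, grp=RF → no match; dropped.
- a[3] part_id=2, grp=TH → no match; dropped.
- a[4] part_id=2, grp=UI → 1 match(es) in b → 1 row(s).
- a[5] part_id=NULL, grp=RF → no match; dropped.
- a[6] part_id=6, grp=RF → no match; dropped.
Total: 1 rows.

1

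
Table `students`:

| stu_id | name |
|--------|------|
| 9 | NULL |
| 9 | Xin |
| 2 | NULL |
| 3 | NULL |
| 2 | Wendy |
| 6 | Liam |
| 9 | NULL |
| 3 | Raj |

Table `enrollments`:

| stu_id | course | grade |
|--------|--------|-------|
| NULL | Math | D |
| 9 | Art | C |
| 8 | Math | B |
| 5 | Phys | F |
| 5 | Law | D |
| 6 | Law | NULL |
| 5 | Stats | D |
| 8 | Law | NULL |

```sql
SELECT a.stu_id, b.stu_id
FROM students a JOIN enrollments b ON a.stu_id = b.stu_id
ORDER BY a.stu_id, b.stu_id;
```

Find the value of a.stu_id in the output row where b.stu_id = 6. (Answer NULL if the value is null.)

6

INNER JOIN keeps only pairs where the ON condition holds.
Matching on a.stu_id = b.stu_id. A NULL in a compared column never satisfies the condition.
Matched pairs: 4.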